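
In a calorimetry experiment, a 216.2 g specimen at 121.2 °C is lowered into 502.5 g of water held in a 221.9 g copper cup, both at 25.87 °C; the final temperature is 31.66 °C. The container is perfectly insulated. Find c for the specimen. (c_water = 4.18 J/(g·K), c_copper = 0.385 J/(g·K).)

Conservation of energy gives ΣQ = 0:
216.2·c·(31.66 − 121.2) + 502.5·4.18·(31.66 − 25.87) + 221.9·0.385·(31.66 − 25.87) = 0
-19359 c = -12656
c = -12656/-19359 ≈ 0.6538 J/(g·K)

c ≈ 0.654 J/(g·K)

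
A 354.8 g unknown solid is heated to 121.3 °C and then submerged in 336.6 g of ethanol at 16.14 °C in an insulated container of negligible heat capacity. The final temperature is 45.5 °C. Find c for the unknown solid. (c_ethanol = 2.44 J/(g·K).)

Heat lost by the unknown solid = heat gained by the ethanol:
354.8×c×(121.3 − 45.5) = 336.6×2.44×(45.5 − 16.14)
26894 c = 24113  ⇒  c ≈ 0.8966 J/(g·K)

c ≈ 0.897 J/(g·K)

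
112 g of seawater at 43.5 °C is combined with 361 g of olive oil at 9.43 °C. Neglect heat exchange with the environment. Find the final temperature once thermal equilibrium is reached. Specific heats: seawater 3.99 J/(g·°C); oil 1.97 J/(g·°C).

Energy conservation, ΣQ = 0:
112·3.99·(T − 43.5) + 361·1.97·(T − 9.43) = 0
446.88(T − 43.5) + 711.17(T − 9.43) = 0
1158 T = 26146
T = 26146 / 1158 = 22.6 °C

T_f ≈ 22.6 °C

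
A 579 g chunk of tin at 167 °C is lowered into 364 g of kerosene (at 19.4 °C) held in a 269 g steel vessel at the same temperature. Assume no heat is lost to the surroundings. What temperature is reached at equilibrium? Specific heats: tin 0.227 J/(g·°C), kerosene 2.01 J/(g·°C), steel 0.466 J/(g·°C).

Taking heat into each body as positive, Σ m c ΔT = 0:
579·0.227·(T − 167) + 364·2.01·(T − 19.4) + 269·0.466·(T − 19.4) = 0
(131.43 + 731.64 + 125.35) T = 131.43·167 + 731.64·19.4 + 125.35·19.4
T ≈ 39.03 °C

T_f ≈ 39.0 °C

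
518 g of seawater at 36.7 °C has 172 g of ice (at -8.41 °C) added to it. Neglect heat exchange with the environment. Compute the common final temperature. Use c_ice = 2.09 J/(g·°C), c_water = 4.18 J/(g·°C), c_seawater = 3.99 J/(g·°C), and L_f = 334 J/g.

Sum of m c ΔT and latent-heat terms is zero:
ice -8.41→0 °C: 172·2.09·8.41 = 3023.2; fusion: m_ice L_f = 172·334 = 57448; warm the meltwater: 718.96 T; seawater cools: 518·3.99·(T − 36.7) = 2066.8(T − 36.7)
2785.8 T = 75852 − 60471 = 15381
T ≈ 5.52 °C — above 0 °C, consistent with complete melting.

T_f ≈ 5.5 °C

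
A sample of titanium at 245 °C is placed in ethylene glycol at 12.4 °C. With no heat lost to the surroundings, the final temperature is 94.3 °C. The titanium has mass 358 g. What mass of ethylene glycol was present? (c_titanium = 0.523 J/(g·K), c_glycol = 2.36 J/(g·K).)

m ≈ 146 g

Energy conservation, ΣQ = 0:
358×0.523×(94.3 − 245) + m×2.36×(94.3 − 12.4) = 0
193.28 m = 28216
m = 28216/193.28 ≈ 146 g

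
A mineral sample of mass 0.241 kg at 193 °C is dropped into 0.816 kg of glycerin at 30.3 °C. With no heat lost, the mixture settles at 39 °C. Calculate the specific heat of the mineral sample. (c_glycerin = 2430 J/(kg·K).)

c ≈ 465 J/(kg·K)

Energy conservation, ΣQ = 0:
0.241·c·(39 − 193) + 0.816·2430·(39 − 30.3) = 0
-37.11 c = -17251
c = -17251/-37.11 ≈ 464.8 J/(kg·K)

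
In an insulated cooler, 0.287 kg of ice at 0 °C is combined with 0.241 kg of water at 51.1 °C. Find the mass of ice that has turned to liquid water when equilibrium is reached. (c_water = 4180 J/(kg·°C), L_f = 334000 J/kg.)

Heat available from the water dropping to 0 °C: 0.241·4180·51.1 = 51477 J.
Fully melting the ice requires m_ice L_f = 0.287·334000 = 95858 J.
That's not enough to melt it all — equilibrium is at 0 °C with ice remaining.
m_melted·334000 = 51477  ⇒  m_melted ≈ 0.1541 kg.

m_melted ≈ 0.154 kg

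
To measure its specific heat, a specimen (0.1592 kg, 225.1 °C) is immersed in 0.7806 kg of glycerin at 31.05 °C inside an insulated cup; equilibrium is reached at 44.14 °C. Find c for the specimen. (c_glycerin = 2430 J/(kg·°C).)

c ≈ 862 J/(kg·°C)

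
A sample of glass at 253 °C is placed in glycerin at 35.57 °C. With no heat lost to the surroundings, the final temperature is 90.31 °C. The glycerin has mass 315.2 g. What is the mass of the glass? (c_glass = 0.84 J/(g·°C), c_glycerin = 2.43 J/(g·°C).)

m ≈ 307 g

Heat gained plus heat lost sum to zero:
m×0.84×(90.31 − 253) + 315.2×2.43×(90.31 − 35.57) = 0
-136.66 m = -41927
m = -41927/-136.66 ≈ 306.8 g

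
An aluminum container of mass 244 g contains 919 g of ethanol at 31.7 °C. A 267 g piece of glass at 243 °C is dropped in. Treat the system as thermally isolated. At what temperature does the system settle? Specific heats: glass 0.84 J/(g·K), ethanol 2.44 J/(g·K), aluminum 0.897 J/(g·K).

T_f ≈ 49.3 °C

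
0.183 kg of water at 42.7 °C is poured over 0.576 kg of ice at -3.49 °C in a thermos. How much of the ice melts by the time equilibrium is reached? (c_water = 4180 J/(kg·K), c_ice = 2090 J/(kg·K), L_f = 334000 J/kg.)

Cooling the water to 0 °C releases 0.183×4180×42.7 = 32663 J.
Warming the ice to 0 °C takes 0.576×2090×3.49 = 4201.4 J, leaving 28462 J for melting.
Melting all 0.576 kg of ice would need 0.576×334000 = 192384 J.
Since 28462 < 192384 J, not all the ice melts; equilibrium is at 0 °C.
Mass melted = 28462/334000 ≈ 0.08521 kg.

m_melted ≈ 0.0852 kg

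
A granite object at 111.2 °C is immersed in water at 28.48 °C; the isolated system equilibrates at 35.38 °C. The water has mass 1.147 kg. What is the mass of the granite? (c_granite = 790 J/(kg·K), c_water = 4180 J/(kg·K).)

Net heat exchanged in the isolated system is zero:
m×790×(35.38 − 111.2) + 1.147×4180×(35.38 − 28.48) = 0
-59898 m = -33082
m = -33082/-59898 ≈ 0.5523 kg

m ≈ 0.552 kg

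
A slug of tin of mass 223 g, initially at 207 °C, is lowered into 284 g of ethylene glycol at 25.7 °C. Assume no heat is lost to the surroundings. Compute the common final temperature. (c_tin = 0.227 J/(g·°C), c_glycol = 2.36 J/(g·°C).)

T_f ≈ 38.4 °C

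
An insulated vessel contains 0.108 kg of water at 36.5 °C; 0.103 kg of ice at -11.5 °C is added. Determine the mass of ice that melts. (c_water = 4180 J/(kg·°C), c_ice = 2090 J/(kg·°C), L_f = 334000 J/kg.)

m_melted ≈ 0.0419 kg

Water can give up m c ΔT = 0.108·4180·36.5 = 16478 J before reaching 0 °C.
Of that, 0.103·2090·11.5 = 2475.6 J goes to bring the ice to 0 °C, leaving 14002 J.
Melting all 0.103 kg of ice would need 0.103·334000 = 34402 J.
Since 14002 < 34402 J, not all the ice melts; equilibrium is at 0 °C.
m_melted·334000 = 14002  ⇒  m_melted ≈ 0.04192 kg.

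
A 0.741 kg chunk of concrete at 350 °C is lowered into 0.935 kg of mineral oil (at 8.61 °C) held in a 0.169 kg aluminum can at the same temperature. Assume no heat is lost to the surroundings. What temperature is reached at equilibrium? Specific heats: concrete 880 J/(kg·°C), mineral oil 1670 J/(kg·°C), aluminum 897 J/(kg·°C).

T_f ≈ 102.7 °C

Conservation of energy gives ΣQ = 0:
0.741*880*(T − 350) + 0.935*1670*(T − 8.61) + 0.169*897*(T − 8.61) = 0
652.08(T − 350) + 1561.5(T − 8.61) + 151.59(T − 8.61) = 0
(652.08 + 1561.5 + 151.59) T = 652.08*350 + 1561.5*8.61 + 151.59*8.61
T = 242977/2365.1 ≈ 102.73 °C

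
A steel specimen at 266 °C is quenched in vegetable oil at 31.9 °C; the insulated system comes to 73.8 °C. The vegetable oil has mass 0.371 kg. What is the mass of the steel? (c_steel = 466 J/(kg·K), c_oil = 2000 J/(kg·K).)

m ≈ 0.347 kg

Let T be the final temperature. ΣQ_i = 0:
m·466·(73.8 − 266) + 0.371·2000·(73.8 − 31.9) = 0
-89565 m = -31090
m = -31090/-89565 ≈ 0.3471 kg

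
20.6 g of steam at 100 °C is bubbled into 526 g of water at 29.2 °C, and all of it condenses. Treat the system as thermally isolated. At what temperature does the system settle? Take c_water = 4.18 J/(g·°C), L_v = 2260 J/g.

T_f ≈ 52.2 °C

Setting the total heat transfer to zero:
latent heat released on condensation: 20.6×2260 = 46556; condensed water 100 °C→T: 86.11(T − 100); original water: 2198.7(T − 29.2)
2284.8 T = 46556 + 8610.8 + 64201 = 119368
T ≈ 52.24 °C (< 100 °C, so full condensation is consistent).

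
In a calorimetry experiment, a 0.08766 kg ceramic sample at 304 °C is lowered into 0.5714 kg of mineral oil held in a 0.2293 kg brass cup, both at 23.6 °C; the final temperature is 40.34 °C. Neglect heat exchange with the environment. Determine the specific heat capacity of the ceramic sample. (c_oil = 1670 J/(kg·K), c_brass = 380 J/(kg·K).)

c ≈ 754 J/(kg·K)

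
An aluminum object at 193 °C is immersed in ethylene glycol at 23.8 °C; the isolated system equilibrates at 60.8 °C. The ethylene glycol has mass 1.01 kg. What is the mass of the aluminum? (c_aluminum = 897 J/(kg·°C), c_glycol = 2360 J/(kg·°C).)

Heat lost by the aluminum = heat gained by the glycol:
m·897·(193 − 60.8) = 1.01·2360·(60.8 − 23.8)
118583 m = 88193  ⇒  m ≈ 0.7437 kg

m ≈ 0.744 kg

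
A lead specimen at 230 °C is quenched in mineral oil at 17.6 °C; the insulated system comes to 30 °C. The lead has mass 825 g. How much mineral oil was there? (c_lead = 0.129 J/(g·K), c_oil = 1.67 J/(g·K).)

m ≈ 1030 g

Heat lost by the lead = heat gained by the oil:
825·0.129·(230 − 30) = m·1.67·(30 − 17.6)
20.71 m = 21285  ⇒  m ≈ 1028 g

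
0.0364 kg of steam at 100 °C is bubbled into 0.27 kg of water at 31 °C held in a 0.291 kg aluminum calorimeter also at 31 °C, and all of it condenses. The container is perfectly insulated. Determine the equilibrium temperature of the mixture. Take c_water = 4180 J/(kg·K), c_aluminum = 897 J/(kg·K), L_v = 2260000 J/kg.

T_f ≈ 91.2 °C

Conservation of energy gives ΣQ = 0:
steam→water at 100 °C releases m L_v = 0.0364·2260000 = 82264
  condensate cools 100→T: 0.0364·4180·(T − 100) = 152.15(T − 100)
  water warms: 0.27·4180·(T − 31) = 1128.6(T − 31)
  cup: 261.03(T − 31)
1541.8 T = 82264 + 15215 + 43078 = 140558
T ≈ 91.17 °C — below 100 °C, confirming all the steam condensed.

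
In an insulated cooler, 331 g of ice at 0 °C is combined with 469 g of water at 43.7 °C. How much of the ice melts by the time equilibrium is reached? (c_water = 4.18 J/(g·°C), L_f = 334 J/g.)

m_melted ≈ 256 g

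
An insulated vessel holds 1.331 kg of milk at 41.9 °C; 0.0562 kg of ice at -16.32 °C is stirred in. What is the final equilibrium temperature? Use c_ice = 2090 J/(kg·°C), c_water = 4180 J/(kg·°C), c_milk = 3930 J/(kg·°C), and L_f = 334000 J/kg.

T_f ≈ 36.3 °C

Sum of m c ΔT and latent-heat terms is zero:
warm ice to 0 °C: 0.0562×2090×(0 − (-16.32)) = 1916.9
  latent heat to melt: 0.0562×334000 = 18771
  meltwater 0→T: 0.0562×4180×T = 234.92 T
  milk: 5230.8(T − 41.9)
5465.7 T = 219172 − 20688 = 198484
T ≈ 36.31 °C — above 0 °C, consistent with complete melting.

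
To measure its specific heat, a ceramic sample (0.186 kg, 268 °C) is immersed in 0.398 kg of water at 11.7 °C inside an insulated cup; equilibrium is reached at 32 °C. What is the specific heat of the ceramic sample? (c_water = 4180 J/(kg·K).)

c ≈ 769 J/(kg·K)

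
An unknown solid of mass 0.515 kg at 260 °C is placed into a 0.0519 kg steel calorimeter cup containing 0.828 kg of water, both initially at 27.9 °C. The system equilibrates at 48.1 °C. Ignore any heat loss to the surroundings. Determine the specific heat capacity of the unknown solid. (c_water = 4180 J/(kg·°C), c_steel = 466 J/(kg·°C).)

Net heat exchanged in the isolated system is zero:
0.515×c×(48.1 − 260) + 0.828×4180×(48.1 − 27.9) + 0.0519×466×(48.1 − 27.9) = 0
-109.13 c = -70402
c = -70402/-109.13 ≈ 645.1 J/(kg·°C)

c ≈ 645 J/(kg·°C)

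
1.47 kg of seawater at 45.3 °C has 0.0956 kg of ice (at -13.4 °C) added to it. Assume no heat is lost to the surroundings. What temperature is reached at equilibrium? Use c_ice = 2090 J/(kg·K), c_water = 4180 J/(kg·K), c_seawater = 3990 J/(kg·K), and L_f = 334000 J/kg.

T_f ≈ 36.9 °C

Heat gained plus heat lost sum to zero:
warm ice to 0 °C: 0.0956×2090×(0 − (-13.4)) = 2677.4
  latent heat to melt: 0.0956×334000 = 31930
  warm the meltwater: 399.61 T
  seawater cools: 1.47×3990×(T − 45.3) = 5865.3(T − 45.3)
6264.9 T = 265698 − 34608 = 231090
T ≈ 36.89 °C — above 0 °C, consistent with complete melting.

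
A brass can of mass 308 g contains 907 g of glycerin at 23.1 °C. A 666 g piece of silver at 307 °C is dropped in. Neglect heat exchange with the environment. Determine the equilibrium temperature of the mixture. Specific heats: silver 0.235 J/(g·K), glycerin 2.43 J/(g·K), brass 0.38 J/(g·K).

T_f ≈ 41.0 °C

Conservation of energy gives ΣQ = 0:
666*0.235*(T − 307) + 907*2.43*(T − 23.1) + 308*0.38*(T − 23.1) = 0
2477.6 T = 101665
T = 101665 / 2477.6 = 41 °C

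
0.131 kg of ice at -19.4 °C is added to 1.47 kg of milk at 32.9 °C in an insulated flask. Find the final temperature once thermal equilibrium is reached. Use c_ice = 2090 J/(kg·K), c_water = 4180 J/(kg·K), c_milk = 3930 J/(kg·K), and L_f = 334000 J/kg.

Energy conservation, ΣQ = 0:
ice -19.4→0 °C: 0.131·2090·19.4 = 5311.5
  fusion: m_ice L_f = 0.131·334000 = 43754
  warm the meltwater: 547.58 T
  milk cools: 1.47·3930·(T − 32.9) = 5777.1(T − 32.9)
6324.7 T = 190067 − 49066 = 141001
T ≈ 22.29 °C. Since T > 0 °C, the all-ice-melts assumption holds.

T_f ≈ 22.3 °C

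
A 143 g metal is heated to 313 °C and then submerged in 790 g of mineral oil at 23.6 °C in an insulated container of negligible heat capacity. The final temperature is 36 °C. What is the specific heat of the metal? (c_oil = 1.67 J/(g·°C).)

Let T be the final temperature. ΣQ_i = 0:
143·c·(36 − 313) + 790·1.67·(36 − 23.6) = 0
-39611 c = -16359
c = -16359/-39611 ≈ 0.413 J/(g·°C)

c ≈ 0.413 J/(g·°C)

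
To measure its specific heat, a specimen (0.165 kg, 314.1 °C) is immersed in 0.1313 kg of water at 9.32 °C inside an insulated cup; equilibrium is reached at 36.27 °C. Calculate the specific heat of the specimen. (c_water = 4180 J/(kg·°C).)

c ≈ 323 J/(kg·°C)

Setting the total heat transfer to zero:
0.165×c×(36.27 − 314.1) + 0.1313×4180×(36.27 − 9.32) = 0
-45.84 c = -14791
c = -14791/-45.84 ≈ 322.7 J/(kg·°C)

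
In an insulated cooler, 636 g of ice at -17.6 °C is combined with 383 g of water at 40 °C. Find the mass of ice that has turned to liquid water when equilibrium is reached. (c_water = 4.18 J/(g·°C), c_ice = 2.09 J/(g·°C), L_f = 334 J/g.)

m_melted ≈ 122 g

Water can give up m c ΔT = 383×4.18×40 = 64038 J before reaching 0 °C.
Of that, 636×2.09×17.6 = 23395 J goes to bring the ice to 0 °C, leaving 40643 J.
Melting all 636 g of ice would need 636×334 = 212424 J.
That's not enough to melt it all — equilibrium is at 0 °C with ice remaining.
m_melt = 40643 / L_f = 121.7 g.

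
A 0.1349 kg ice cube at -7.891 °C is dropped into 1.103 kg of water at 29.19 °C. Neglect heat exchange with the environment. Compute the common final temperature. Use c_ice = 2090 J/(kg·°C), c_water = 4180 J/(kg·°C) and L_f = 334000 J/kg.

Conservation of energy gives ΣQ = 0:
ice -7.891→0 °C: 0.1349·2090·7.891 = 2224.8; fusion: m_ice L_f = 0.1349·334000 = 45057; meltwater 0→T: 0.1349·4180·T = 563.88 T; water cools: 1.103·4180·(T − 29.19) = 4610.5(T − 29.19)
5174.4 T = 134582 − 47281 = 87300
T ≈ 16.87 °C — above 0 °C, consistent with complete melting.

T_f ≈ 16.9 °C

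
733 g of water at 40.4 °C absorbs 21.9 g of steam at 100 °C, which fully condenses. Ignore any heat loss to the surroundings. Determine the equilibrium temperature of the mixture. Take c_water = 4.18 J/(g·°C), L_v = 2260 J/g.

T_f ≈ 57.8 °C

Let T be the final temperature. ΣQ_i = 0:
latent heat released on condensation: 21.9·2260 = 49494; condensate cools 100→T: 21.9·4.18·(T − 100) = 91.54(T − 100); water warms: 733·4.18·(T − 40.4) = 3063.9(T − 40.4)
3155.5 T = 49494 + 9154.2 + 123783 = 182431
T ≈ 57.81 °C — below 100 °C, confirming all the steam condensed.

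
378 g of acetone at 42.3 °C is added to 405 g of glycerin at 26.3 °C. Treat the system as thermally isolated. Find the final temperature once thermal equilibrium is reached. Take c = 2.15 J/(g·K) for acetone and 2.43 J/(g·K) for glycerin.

With ΣQ=0 the equilibrium temperature is the m·c-weighted mean:
T_f = (812.7×42.3 + 984.15×26.3) / (812.7 + 984.15)
    = 60260 / 1796.8 ≈ 33.54 °C

T_f ≈ 33.5 °C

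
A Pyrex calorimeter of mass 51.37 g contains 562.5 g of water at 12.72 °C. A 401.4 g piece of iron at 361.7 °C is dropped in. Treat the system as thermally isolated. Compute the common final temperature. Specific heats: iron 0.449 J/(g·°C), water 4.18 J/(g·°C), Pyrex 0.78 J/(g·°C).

T_f ≈ 37.2 °C

Heat gained plus heat lost sum to zero:
401.4·0.449·(T − 361.7) + 562.5·4.18·(T − 12.72) + 51.37·0.78·(T − 12.72) = 0
180.23(T − 361.7) + 2351.2(T − 12.72) + 40.07(T − 12.72) = 0
(180.23 + 2351.2 + 40.07) T = 180.23·361.7 + 2351.2·12.72 + 40.07·12.72
T ≈ 37.18 °C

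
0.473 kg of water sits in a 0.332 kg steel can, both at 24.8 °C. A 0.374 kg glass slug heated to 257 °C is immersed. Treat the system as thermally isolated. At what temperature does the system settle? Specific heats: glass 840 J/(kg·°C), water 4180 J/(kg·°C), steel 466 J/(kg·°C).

T_f ≈ 54.6 °C

Let T be the final temperature. ΣQ_i = 0:
0.374×840×(T − 257) + 0.473×4180×(T − 24.8) + 0.332×466×(T − 24.8) = 0
314.16(T − 257) + 1977.1(T − 24.8) + 154.71(T − 24.8) = 0
2446 T = 133609
T = 133609 / 2446 = 54.6 °C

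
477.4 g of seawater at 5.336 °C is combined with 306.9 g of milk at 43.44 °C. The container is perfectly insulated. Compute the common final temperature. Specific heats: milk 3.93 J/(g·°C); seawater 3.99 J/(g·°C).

Taking heat into each body as positive, Σ m c ΔT = 0:
306.9*3.93*(T − 43.44) + 477.4*3.99*(T − 5.336) = 0
1206.1(T − 43.44) + 1904.8(T − 5.336) = 0
3110.9 T = 62558
T ≈ 20.11 °C

T_f ≈ 20.1 °C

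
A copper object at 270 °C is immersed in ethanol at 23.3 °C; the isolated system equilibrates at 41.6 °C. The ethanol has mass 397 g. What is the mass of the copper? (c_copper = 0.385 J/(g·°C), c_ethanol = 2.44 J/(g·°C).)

m ≈ 202 g

Heat gained plus heat lost sum to zero:
m×0.385×(41.6 − 270) + 397×2.44×(41.6 − 23.3) = 0
-87.93 m = -17727
m = -17727/-87.93 ≈ 201.6 g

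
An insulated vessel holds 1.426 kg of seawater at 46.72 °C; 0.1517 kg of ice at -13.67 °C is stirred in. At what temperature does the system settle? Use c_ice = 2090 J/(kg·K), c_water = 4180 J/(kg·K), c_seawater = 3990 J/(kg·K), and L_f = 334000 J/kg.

Let T be the final temperature. ΣQ_i = 0:
warm ice to 0 °C: 0.1517·2090·(0 − (-13.67)) = 4334.1; fusion: m_ice L_f = 0.1517·334000 = 50668; meltwater 0→T: 0.1517·4180·T = 634.11 T; seawater cools: 1.426·3990·(T − 46.72) = 5689.7(T − 46.72)
6323.8 T = 265825 − 55002 = 210823
T ≈ 33.34 °C (positive, so assuming full melt was valid).

T_f ≈ 33.3 °C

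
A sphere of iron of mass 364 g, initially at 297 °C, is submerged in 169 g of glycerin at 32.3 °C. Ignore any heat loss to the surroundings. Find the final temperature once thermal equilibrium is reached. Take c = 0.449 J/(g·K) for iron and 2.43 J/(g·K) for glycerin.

T_f is the heat-capacity-weighted average of the initial temperatures:
T_f = (163.44·297 + 410.67·32.3) / (163.44 + 410.67)
    = 61805 / 574.11 ≈ 107.65 °C

T_f ≈ 107.7 °C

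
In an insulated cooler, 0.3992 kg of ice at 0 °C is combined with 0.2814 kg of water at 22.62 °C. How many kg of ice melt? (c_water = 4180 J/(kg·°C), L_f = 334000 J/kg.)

m_melted ≈ 0.0797 kg

Heat available from the water dropping to 0 °C: 0.2814×4180×22.62 = 26607 J.
Fully melting the ice requires m_ice L_f = 0.3992×334000 = 133333 J.
26607 J < 133333 J, so only part of the ice melts and the system sits at 0 °C.
Mass melted = 26607/334000 ≈ 0.07966 kg.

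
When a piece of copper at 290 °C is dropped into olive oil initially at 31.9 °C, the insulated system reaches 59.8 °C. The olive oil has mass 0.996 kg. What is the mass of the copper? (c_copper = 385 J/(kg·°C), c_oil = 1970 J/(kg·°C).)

|Q_copper| = |Q_oil|:
m×385×(290 − 59.8) = 0.996×1970×(59.8 − 31.9)
88627 m = 54743  ⇒  m ≈ 0.6177 kg

m ≈ 0.618 kg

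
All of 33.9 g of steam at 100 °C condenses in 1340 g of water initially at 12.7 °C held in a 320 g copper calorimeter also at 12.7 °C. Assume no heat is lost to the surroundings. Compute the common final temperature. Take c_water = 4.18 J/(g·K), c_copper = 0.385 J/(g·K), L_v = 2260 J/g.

T_f ≈ 27.9 °C

Taking heat into each body as positive, Σ m c ΔT = 0:
latent heat released on condensation: 33.9·2260 = 76614
  condensate cools 100→T: 33.9·4.18·(T − 100) = 141.7(T − 100)
  water warms: 1340·4.18·(T − 12.7) = 5601.2(T − 12.7)
  copper cup: 320·0.385·(T − 12.7) = 123.2(T − 12.7)
5866.1 T = 76614 + 14170 + 72700 = 163484
T ≈ 27.87 °C, under the boiling point, so the assumption holds.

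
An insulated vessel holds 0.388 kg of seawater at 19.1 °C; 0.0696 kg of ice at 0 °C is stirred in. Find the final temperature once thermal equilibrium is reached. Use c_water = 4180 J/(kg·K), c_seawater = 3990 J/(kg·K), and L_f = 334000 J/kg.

T_f ≈ 3.4 °C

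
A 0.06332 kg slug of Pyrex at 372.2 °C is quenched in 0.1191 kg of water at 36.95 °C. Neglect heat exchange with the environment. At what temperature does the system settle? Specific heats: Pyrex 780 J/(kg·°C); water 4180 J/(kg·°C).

T_f ≈ 67.2 °C

Set heat shed by the hot body equal to heat absorbed by the cold body:
0.06332×780×(372.2 − T) = 0.1191×4180×(T − 36.95)
49.39(372.2 − T) = 497.84(T − 36.95)
547.23 T = 36778  ⇒  T ≈ 67.21 °C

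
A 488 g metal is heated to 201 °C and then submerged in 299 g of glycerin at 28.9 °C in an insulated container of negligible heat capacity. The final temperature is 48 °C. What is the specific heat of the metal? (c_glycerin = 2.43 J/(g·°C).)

c ≈ 0.186 J/(g·°C)

Heat lost by the metal = heat gained by the glycerin:
488·c·(201 − 48) = 299·2.43·(48 − 28.9)
74664 c = 13877  ⇒  c ≈ 0.1859 J/(g·°C)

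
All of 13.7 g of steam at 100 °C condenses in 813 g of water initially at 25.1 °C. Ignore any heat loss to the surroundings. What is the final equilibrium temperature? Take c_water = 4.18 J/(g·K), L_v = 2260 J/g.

Energy balance with sensible and latent terms:
latent heat released on condensation: 13.7·2260 = 30962; condensate cools 100→T: 13.7·4.18·(T − 100) = 57.27(T − 100); original water: 3398.3(T − 25.1)
3455.6 T = 30962 + 5726.6 + 85298 = 121987
T ≈ 35.30 °C — below 100 °C, confirming all the steam condensed.

T_f ≈ 35.3 °C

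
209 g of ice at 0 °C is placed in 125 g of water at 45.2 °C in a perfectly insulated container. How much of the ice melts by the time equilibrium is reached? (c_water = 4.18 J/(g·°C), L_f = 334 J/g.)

Water can give up m c ΔT = 125×4.18×45.2 = 23617 J before reaching 0 °C.
To melt every bit of ice: 209×334 = 69806 J.
That's not enough to melt it all — equilibrium is at 0 °C with ice remaining.
Mass melted = 23617/334 ≈ 70.71 g.

m_melted ≈ 70.7 g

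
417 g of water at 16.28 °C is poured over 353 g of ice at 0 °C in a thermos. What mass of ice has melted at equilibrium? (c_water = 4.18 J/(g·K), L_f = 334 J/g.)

Water can give up m c ΔT = 417×4.18×16.28 = 28377 J before reaching 0 °C.
Fully melting the ice requires m_ice L_f = 353×334 = 117902 J.
28377 J < 117902 J, so only part of the ice melts and the system sits at 0 °C.
Mass melted = 28377/334 ≈ 84.96 g.

m_melted ≈ 85 g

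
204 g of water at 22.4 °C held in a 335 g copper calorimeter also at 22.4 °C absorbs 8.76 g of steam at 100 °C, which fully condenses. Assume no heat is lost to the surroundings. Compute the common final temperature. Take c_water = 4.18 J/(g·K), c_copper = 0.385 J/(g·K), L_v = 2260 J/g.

T_f ≈ 44.6 °C

Conservation of energy gives ΣQ = 0:
condense steam: −8.76×2260 = −19798; condensate cools 100→T: 8.76×4.18×(T − 100) = 36.62(T − 100); water warms: 204×4.18×(T − 22.4) = 852.72(T − 22.4); copper cup: 335×0.385×(T − 22.4) = 128.97(T − 22.4)
1018.3 T = 19798 + 3661.7 + 21990 = 45449
T ≈ 44.63 °C, under the boiling point, so the assumption holds.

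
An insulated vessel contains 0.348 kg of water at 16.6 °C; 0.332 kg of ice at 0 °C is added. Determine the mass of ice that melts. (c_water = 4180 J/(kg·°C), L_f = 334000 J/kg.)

m_melted ≈ 0.0723 kg

Water can give up m c ΔT = 0.348·4180·16.6 = 24147 J before reaching 0 °C.
To melt every bit of ice: 0.332·334000 = 110888 J.
Since 24147 < 110888 J, not all the ice melts; equilibrium is at 0 °C.
Mass melted = 24147/334000 ≈ 0.0723 kg.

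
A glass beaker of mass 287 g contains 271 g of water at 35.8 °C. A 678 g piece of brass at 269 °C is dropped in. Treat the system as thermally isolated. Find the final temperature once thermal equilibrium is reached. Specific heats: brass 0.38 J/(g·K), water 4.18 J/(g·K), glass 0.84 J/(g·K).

Conservation of energy gives ΣQ = 0:
678*0.38*(T − 269) + 271*4.18*(T − 35.8) + 287*0.84*(T − 35.8) = 0
257.64(T − 269) + 1132.8(T − 35.8) + 241.08(T − 35.8) = 0
(257.64 + 1132.8 + 241.08) T = 257.64*269 + 1132.8*35.8 + 241.08*35.8
T ≈ 72.63 °C

T_f ≈ 72.6 °C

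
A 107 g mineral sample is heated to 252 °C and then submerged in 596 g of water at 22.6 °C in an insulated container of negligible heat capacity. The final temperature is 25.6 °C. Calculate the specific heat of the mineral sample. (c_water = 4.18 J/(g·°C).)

m_s c (T_s − T_f) = m_water c_water (T_f − T_0):
107·c·(252 − 25.6) = 596·4.18·(25.6 − 22.6)
24225 c = 7473.8  ⇒  c ≈ 0.3085 J/(g·°C)

c ≈ 0.309 J/(g·°C)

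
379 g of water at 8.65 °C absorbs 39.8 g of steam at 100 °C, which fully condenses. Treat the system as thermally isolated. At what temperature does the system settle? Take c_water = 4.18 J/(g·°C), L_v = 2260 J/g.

Net heat exchanged in the isolated system is zero:
latent heat released on condensation: 39.8×2260 = 89948
  condensed water 100 °C→T: 166.36(T − 100)
  water warms: 379×4.18×(T − 8.65) = 1584.2(T − 8.65)
1750.6 T = 89948 + 16636 + 13704 = 120288
T ≈ 68.71 °C, under the boiling point, so the assumption holds.

T_f ≈ 68.7 °C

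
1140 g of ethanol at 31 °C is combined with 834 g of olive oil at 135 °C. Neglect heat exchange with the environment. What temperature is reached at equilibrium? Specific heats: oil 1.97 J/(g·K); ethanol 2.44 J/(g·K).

T_f ≈ 69.6 °C

|Q_oil| = |Q_ethanol|:
834×1.97×(135 − T) = 1140×2.44×(T − 31)
1643(135 − T) = 2781.6(T − 31)
4424.6 T = 308032  ⇒  T ≈ 69.62 °C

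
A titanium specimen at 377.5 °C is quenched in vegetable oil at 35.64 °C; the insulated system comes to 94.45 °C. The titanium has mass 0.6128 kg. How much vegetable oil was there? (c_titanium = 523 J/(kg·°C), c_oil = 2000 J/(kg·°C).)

m ≈ 0.771 kg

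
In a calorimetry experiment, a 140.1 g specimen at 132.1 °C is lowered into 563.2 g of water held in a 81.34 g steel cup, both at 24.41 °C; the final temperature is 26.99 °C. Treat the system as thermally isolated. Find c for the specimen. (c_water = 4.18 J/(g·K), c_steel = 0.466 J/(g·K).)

Net heat exchanged in the isolated system is zero:
140.1×c×(26.99 − 132.1) + 563.2×4.18×(26.99 − 24.41) + 81.34×0.466×(26.99 − 24.41) = 0
-14726 c = -6171.6
c = -6171.6/-14726 ≈ 0.4191 J/(g·K)

c ≈ 0.419 J/(g·K)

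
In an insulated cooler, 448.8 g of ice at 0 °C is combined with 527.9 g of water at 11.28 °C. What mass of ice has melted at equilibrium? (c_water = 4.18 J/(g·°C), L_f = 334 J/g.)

Cooling the water to 0 °C releases 527.9·4.18·11.28 = 24891 J.
Fully melting the ice requires m_ice L_f = 448.8·334 = 149899 J.
That's not enough to melt it all — equilibrium is at 0 °C with ice remaining.
Mass melted = 24891/334 ≈ 74.52 g.

m_melted ≈ 74.5 g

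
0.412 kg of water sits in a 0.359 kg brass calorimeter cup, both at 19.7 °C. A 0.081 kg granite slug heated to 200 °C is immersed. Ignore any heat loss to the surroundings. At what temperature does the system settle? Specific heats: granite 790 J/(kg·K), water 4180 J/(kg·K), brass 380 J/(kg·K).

T_f ≈ 25.7 °C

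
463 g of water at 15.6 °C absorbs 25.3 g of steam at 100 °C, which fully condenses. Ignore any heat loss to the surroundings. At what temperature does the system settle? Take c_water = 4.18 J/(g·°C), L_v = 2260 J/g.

Conservation of energy gives ΣQ = 0:
condense steam: −25.3×2260 = −57178; condensed water 100 °C→T: 105.75(T − 100); water warms: 463×4.18×(T − 15.6) = 1935.3(T − 15.6)
2041.1 T = 57178 + 10575 + 30191 = 97945
T ≈ 47.99 °C — below 100 °C, confirming all the steam condensed.

T_f ≈ 48.0 °C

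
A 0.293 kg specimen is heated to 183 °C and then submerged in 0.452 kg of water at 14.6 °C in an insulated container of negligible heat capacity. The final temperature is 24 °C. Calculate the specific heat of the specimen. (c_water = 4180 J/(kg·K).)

Energy conservation, ΣQ = 0:
0.293·c·(24 − 183) + 0.452·4180·(24 − 14.6) = 0
-46.59 c = -17760
c = -17760/-46.59 ≈ 381.2 J/(kg·K)

c ≈ 381 J/(kg·K)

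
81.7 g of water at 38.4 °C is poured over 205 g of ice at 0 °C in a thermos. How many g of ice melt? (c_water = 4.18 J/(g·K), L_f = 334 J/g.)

Heat available from the water dropping to 0 °C: 81.7×4.18×38.4 = 13114 J.
Fully melting the ice requires m_ice L_f = 205×334 = 68470 J.
13114 J < 68470 J, so only part of the ice melts and the system sits at 0 °C.
m_melted×334 = 13114  ⇒  m_melted ≈ 39.26 g.

m_melted ≈ 39.3 g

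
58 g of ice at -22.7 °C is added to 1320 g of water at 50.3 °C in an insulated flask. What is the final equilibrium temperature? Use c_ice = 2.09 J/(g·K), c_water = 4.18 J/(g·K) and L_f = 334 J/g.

T_f ≈ 44.3 °C

Setting the total heat transfer to zero:
warm ice to 0 °C: 58·2.09·(0 − (-22.7)) = 2751.7; latent heat to melt: 58·334 = 19372; meltwater 0→T: 58·4.18·T = 242.44 T; water cools: 1320·4.18·(T − 50.3) = 5517.6(T − 50.3)
5760 T = 277535 − 22124 = 255412
T ≈ 44.34 °C (positive, so assuming full melt was valid).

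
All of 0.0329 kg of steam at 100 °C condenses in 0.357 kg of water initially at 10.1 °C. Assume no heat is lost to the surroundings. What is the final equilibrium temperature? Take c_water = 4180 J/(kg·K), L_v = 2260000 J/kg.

Heat gained plus heat lost sum to zero:
condense steam: −0.0329·2260000 = −74354; condensate cools 100→T: 0.0329·4180·(T − 100) = 137.52(T − 100); water warms: 0.357·4180·(T − 10.1) = 1492.3(T − 10.1)
1629.8 T = 74354 + 13752 + 15072 = 103178
T ≈ 63.31 °C — below 100 °C, confirming all the steam condensed.

T_f ≈ 63.3 °C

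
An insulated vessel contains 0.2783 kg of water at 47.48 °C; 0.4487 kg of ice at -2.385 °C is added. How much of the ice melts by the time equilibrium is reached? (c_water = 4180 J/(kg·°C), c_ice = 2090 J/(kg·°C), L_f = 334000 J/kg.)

Water can give up m c ΔT = 0.2783·4180·47.48 = 55233 J before reaching 0 °C.
Of that, 0.4487·2090·2.385 = 2236.6 J goes to bring the ice to 0 °C, leaving 52997 J.
Melting all 0.4487 kg of ice would need 0.4487·334000 = 149866 J.
52997 J < 149866 J, so only part of the ice melts and the system sits at 0 °C.
Mass melted = 52997/334000 ≈ 0.1587 kg.

m_melted ≈ 0.159 kg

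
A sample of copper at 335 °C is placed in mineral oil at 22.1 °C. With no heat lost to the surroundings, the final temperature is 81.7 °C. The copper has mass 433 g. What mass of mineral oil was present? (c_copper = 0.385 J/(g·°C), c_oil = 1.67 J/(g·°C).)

m ≈ 424 g

Taking heat into each body as positive, Σ m c ΔT = 0:
433·0.385·(81.7 − 335) + m·1.67·(81.7 − 22.1) = 0
99.53 m = 42226
m = 42226/99.53 ≈ 424.2 g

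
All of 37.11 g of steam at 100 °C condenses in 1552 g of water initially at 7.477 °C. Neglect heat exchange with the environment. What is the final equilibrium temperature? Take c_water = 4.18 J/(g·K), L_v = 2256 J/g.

Energy balance with sensible and latent terms:
latent heat released on condensation: 37.11·2256 = 83720
  condensed water 100 °C→T: 155.12(T − 100)
  original water: 6487.4(T − 7.477)
6642.5 T = 83720 + 15512 + 48506 = 147738
T ≈ 22.24 °C (< 100 °C, so full condensation is consistent).

T_f ≈ 22.2 °C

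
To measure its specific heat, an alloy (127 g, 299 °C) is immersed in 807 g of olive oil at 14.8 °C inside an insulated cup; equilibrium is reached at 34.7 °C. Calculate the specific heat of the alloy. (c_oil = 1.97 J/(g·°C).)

Let T be the final temperature. ΣQ_i = 0:
127·c·(34.7 − 299) + 807·1.97·(34.7 − 14.8) = 0
-33566 c = -31637
c = -31637/-33566 ≈ 0.9425 J/(g·°C)

c ≈ 0.943 J/(g·°C)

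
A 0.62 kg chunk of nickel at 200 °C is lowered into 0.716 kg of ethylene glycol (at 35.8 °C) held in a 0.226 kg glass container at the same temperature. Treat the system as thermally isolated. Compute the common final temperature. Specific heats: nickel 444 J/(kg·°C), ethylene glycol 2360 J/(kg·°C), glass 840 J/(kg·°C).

T_f ≈ 56.8 °C

T_f is the heat-capacity-weighted average of the initial temperatures:
T_f = (275.28*200 + 1689.8*35.8 + 189.84*35.8) / (275.28 + 1689.8 + 189.84)
    = 122346 / 2154.9 ≈ 56.78 °C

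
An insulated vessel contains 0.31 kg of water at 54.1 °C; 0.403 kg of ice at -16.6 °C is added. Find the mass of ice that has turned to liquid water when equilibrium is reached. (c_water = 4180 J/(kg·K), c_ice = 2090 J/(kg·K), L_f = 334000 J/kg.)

Heat available from the water dropping to 0 °C: 0.31×4180×54.1 = 70103 J.
Of that, 0.403×2090×16.6 = 13982 J goes to bring the ice to 0 °C, leaving 56121 J.
Fully melting the ice requires m_ice L_f = 0.403×334000 = 134602 J.
Since 56121 < 134602 J, not all the ice melts; equilibrium is at 0 °C.
Mass melted = 56121/334000 ≈ 0.168 kg.

m_melted ≈ 0.168 kg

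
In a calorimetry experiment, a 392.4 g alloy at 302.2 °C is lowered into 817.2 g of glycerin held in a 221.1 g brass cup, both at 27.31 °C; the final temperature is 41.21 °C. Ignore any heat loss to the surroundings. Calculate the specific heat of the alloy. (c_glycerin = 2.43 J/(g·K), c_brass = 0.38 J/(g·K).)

c ≈ 0.281 J/(g·K)

Let T be the final temperature. ΣQ_i = 0:
392.4×c×(41.21 − 302.2) + 817.2×2.43×(41.21 − 27.31) + 221.1×0.38×(41.21 − 27.31) = 0
-102412 c = -28770
c = -28770/-102412 ≈ 0.2809 J/(g·K)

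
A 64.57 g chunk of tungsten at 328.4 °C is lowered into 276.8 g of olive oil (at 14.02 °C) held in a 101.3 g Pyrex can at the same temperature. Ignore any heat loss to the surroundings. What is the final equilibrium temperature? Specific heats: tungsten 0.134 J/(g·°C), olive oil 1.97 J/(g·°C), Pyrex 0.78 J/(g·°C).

T_f ≈ 18.3 °C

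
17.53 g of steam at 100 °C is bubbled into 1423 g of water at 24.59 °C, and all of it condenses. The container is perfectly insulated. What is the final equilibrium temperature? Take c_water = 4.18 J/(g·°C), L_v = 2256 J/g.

Net heat exchanged in the isolated system is zero:
condense steam: −17.53·2256 = −39548
  condensate cools 100→T: 17.53·4.18·(T − 100) = 73.28(T − 100)
  original water: 5948.1(T − 24.59)
6021.4 T = 39548 + 7327.5 + 146265 = 193140
T ≈ 32.08 °C (< 100 °C, so full condensation is consistent).

T_f ≈ 32.1 °C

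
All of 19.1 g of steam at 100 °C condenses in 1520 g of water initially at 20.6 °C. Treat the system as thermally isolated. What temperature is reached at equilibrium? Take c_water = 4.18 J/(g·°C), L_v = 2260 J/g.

Setting the total heat transfer to zero:
condense steam: −19.1×2260 = −43166; condensed water 100 °C→T: 79.84(T − 100); water warms: 1520×4.18×(T − 20.6) = 6353.6(T − 20.6)
6433.4 T = 43166 + 7983.8 + 130884 = 182034
T ≈ 28.29 °C (< 100 °C, so full condensation is consistent).

T_f ≈ 28.3 °C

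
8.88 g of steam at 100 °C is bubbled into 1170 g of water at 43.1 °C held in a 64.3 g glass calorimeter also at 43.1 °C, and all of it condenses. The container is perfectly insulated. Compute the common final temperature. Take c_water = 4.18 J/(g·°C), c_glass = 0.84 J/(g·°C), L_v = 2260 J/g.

Let T be the final temperature. ΣQ_i = 0:
condense steam: −8.88·2260 = −20069
  condensate cools 100→T: 8.88·4.18·(T − 100) = 37.12(T − 100)
  original water: 4890.6(T − 43.1)
  cup: 54.01(T − 43.1)
4981.7 T = 20069 + 3711.8 + 213113 = 236893
T ≈ 47.55 °C (< 100 °C, so full condensation is consistent).

T_f ≈ 47.6 °C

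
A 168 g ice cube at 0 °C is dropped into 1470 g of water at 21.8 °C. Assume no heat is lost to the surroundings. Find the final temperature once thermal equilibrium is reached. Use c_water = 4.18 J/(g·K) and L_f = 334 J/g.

Heat gained plus heat lost sum to zero:
fusion: m_ice L_f = 168×334 = 56112
  meltwater 0→T: 168×4.18×T = 702.24 T
  water: 6144.6(T − 21.8)
6846.8 T = 133952 − 56112 = 77840
T ≈ 11.37 °C — above 0 °C, consistent with complete melting.

T_f ≈ 11.4 °C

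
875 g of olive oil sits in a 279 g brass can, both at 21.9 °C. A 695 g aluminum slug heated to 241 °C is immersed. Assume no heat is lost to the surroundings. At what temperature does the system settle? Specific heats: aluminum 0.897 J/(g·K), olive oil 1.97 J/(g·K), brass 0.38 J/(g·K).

T_f ≈ 77.6 °C

T_f is the heat-capacity-weighted average of the initial temperatures:
T_f = (623.41·241 + 1723.8·21.9 + 106.02·21.9) / (623.41 + 1723.8 + 106.02)
    = 190315 / 2453.2 ≈ 77.58 °C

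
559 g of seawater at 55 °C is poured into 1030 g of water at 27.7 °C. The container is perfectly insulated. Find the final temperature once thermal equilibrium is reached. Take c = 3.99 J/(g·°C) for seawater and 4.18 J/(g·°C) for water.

T_f = Σ m_i c_i T_i / Σ m_i c_i:
T_f = (2230.4*55 + 4305.4*27.7) / (2230.4 + 4305.4)
    = 241932 / 6535.8 ≈ 37.02 °C

T_f ≈ 37.0 °C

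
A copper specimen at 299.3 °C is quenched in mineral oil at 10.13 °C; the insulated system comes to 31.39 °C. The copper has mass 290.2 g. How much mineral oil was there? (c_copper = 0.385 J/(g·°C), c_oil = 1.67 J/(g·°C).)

|Q_copper| = |Q_oil|:
290.2·0.385·(299.3 − 31.39) = m·1.67·(31.39 − 10.13)
35.5 m = 29933  ⇒  m ≈ 843.1 g

m ≈ 843 g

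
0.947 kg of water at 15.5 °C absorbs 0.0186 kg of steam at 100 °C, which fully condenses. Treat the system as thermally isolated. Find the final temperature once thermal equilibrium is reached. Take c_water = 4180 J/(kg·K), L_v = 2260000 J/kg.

T_f ≈ 27.5 °C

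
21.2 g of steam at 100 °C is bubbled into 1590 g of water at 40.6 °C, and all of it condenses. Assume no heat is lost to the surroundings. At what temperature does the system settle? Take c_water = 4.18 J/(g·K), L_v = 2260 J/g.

T_f ≈ 48.5 °C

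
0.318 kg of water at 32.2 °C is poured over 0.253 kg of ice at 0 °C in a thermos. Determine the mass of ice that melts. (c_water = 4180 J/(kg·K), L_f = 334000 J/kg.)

m_melted ≈ 0.128 kg

Cooling the water to 0 °C releases 0.318×4180×32.2 = 42802 J.
Fully melting the ice requires m_ice L_f = 0.253×334000 = 84502 J.
That's not enough to melt it all — equilibrium is at 0 °C with ice remaining.
m_melted×334000 = 42802  ⇒  m_melted ≈ 0.1281 kg.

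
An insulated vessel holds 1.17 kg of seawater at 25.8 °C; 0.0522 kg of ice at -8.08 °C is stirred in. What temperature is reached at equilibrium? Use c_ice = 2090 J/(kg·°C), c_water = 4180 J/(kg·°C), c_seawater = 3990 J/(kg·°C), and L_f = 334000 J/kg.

Heat gained plus heat lost sum to zero:
ice -8.08→0 °C: 0.0522×2090×8.08 = 881.51; melt ice: 0.0522×334000 = 17435; meltwater 0→T: 0.0522×4180×T = 218.2 T; seawater: 4668.3(T − 25.8)
4886.5 T = 120442 − 18316 = 102126
T ≈ 20.90 °C (positive, so assuming full melt was valid).

T_f ≈ 20.9 °C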